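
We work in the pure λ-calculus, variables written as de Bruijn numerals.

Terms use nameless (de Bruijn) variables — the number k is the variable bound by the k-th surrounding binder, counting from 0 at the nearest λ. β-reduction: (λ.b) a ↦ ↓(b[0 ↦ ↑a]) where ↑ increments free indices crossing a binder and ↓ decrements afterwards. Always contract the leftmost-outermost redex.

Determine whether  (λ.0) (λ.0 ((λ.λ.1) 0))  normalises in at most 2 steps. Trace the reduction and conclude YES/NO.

Answer: YES — reaches normal form λ.0 (λ.1) in 2 ≤ 2 steps

Reduction:
  start: (λ.0) (λ.0 ((λ.λ.1) 0))
  [1] λ.0 ((λ.λ.1) 0)
  [2] λ.0 (λ.1)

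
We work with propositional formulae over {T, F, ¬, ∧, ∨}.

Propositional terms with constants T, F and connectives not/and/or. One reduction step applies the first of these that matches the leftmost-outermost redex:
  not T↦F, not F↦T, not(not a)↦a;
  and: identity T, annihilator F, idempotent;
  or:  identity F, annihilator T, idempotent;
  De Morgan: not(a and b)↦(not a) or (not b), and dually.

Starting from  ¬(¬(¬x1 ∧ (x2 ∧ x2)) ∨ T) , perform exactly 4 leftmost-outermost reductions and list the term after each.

Answer: after 4 steps: (¬x1 ∧ x2) ∧ F

Derivation:
  start: ¬(¬(¬x1 ∧ (x2 ∧ x2)) ∨ T)
  [1] ¬¬(¬x1 ∧ (x2 ∧ x2)) ∧ ¬T
  [2] (¬x1 ∧ (x2 ∧ x2)) ∧ ¬T
  [3] (¬x1 ∧ x2) ∧ ¬T
  [4] (¬x1 ∧ x2) ∧ F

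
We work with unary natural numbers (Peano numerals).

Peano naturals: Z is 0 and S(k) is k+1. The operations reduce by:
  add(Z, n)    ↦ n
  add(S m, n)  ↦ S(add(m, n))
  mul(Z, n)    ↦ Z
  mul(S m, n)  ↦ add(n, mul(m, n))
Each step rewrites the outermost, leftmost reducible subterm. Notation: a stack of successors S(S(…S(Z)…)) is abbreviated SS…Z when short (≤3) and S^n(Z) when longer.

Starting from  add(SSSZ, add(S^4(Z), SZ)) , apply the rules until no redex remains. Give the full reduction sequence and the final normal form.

  start: add(SSSZ, add(S^4(Z), SZ))
  →1  S(add(SSZ, add(S^4(Z), SZ)))
  →2  S(S(add(SZ, add(S^4(Z), SZ))))
  →3  S(S(S(add(Z, add(S^4(Z), SZ)))))
  →4  S(S(S(add(S^4(Z), SZ))))
  →5  S(S(S(S(add(SSSZ, SZ)))))
  →6  S(S(S(S(S(add(SSZ, SZ))))))
  →7  S(S(S(S(S(S(add(SZ, SZ)))))))
  →8  S(S(S(S(S(S(S(add(Z, SZ))))))))
  →9  S^8(Z)

Answer: normal form = S^8(Z)  (in 9 steps)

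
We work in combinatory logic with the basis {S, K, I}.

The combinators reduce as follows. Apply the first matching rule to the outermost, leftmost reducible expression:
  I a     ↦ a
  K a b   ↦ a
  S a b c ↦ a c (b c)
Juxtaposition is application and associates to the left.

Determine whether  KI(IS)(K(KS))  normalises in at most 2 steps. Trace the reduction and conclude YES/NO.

Answer: YES — reaches normal form K(KS) in 2 ≤ 2 steps

Derivation:
  start: KI(IS)(K(KS))
  step 1: I(K(KS))
  step 2: K(KS)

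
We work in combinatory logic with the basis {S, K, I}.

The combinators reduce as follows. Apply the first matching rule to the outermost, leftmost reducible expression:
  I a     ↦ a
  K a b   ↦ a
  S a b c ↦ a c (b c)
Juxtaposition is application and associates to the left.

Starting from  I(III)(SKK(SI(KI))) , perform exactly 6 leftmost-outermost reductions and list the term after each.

  start: I(III)(SKK(SI(KI)))
  →1  III(SKK(SI(KI)))
  →2  II(SKK(SI(KI)))
  →3  I(SKK(SI(KI)))
  →4  SKK(SI(KI))
  →5  K(SI(KI))(K(SI(KI)))
  →6  SI(KI)

Answer: after 6 steps: SI(KI)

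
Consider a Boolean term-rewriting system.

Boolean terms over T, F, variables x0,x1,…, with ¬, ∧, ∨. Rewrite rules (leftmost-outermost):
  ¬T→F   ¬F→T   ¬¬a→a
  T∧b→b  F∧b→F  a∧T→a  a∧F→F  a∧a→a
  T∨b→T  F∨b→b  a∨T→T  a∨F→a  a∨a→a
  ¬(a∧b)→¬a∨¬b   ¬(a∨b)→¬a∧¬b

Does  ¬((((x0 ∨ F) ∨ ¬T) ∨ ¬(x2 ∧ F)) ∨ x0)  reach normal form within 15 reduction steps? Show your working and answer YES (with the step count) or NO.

  start: ¬((((x0 ∨ F) ∨ ¬T) ∨ ¬(x2 ∧ F)) ∨ x0)
  [1] ¬(((x0 ∨ F) ∨ ¬T) ∨ ¬(x2 ∧ F)) ∧ ¬x0
  [2] (¬((x0 ∨ F) ∨ ¬T) ∧ ¬¬(x2 ∧ F)) ∧ ¬x0
  [3] ((¬(x0 ∨ F) ∧ ¬¬T) ∧ ¬¬(x2 ∧ F)) ∧ ¬x0
  [4] (((¬x0 ∧ ¬F) ∧ ¬¬T) ∧ ¬¬(x2 ∧ F)) ∧ ¬x0
  [5] (((¬x0 ∧ T) ∧ ¬¬T) ∧ ¬¬(x2 ∧ F)) ∧ ¬x0
  [6] ((¬x0 ∧ ¬¬T) ∧ ¬¬(x2 ∧ F)) ∧ ¬x0
  [7] ((¬x0 ∧ T) ∧ ¬¬(x2 ∧ F)) ∧ ¬x0
  [8] (¬x0 ∧ ¬¬(x2 ∧ F)) ∧ ¬x0
  [9] (¬x0 ∧ (x2 ∧ F)) ∧ ¬x0
  [10] (¬x0 ∧ F) ∧ ¬x0
  [11] F ∧ ¬x0
  [12] F

Answer: YES — reaches normal form F in 12 ≤ 15 steps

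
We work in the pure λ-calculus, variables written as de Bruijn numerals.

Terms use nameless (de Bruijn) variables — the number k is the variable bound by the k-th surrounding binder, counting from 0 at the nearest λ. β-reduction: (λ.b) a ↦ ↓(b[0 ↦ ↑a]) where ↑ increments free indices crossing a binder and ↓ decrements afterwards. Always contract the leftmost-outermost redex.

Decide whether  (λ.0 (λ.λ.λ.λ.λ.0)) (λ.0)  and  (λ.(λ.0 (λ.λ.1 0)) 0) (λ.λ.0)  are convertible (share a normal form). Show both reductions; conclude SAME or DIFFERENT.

Term A:
  start: (λ.0 (λ.λ.λ.λ.λ.0)) (λ.0)
  [1] (λ.0) (λ.λ.λ.λ.λ.0)
  [2] λ.λ.λ.λ.λ.0

Term B:
  start: (λ.(λ.0 (λ.λ.1 0)) 0) (λ.λ.0)
  [1] (λ.0 (λ.λ.1 0)) (λ.λ.0)
  [2] (λ.λ.0) (λ.λ.1 0)
  [3] λ.0

Answer: DIFFERENT — A ⇓ λ.λ.λ.λ.λ.0, B ⇓ λ.0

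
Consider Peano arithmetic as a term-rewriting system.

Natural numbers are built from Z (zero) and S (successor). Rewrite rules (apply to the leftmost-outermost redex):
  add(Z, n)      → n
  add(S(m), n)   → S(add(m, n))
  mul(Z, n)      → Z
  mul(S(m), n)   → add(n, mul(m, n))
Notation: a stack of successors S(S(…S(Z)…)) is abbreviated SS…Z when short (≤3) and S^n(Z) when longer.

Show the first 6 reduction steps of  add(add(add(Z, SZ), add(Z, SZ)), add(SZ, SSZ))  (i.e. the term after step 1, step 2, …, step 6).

  start: add(add(add(Z, SZ), add(Z, SZ)), add(SZ, SSZ))
  step 1: add(add(SZ, add(Z, SZ)), add(SZ, SSZ))
  step 2: add(S(add(Z, add(Z, SZ))), add(SZ, SSZ))
  step 3: S(add(add(Z, add(Z, SZ)), add(SZ, SSZ)))
  step 4: S(add(add(Z, SZ), add(SZ, SSZ)))
  step 5: S(add(SZ, add(SZ, SSZ)))
  step 6: S(S(add(Z, add(SZ, SSZ))))

Answer: after 6 steps: S(S(add(Z, add(SZ, SSZ))))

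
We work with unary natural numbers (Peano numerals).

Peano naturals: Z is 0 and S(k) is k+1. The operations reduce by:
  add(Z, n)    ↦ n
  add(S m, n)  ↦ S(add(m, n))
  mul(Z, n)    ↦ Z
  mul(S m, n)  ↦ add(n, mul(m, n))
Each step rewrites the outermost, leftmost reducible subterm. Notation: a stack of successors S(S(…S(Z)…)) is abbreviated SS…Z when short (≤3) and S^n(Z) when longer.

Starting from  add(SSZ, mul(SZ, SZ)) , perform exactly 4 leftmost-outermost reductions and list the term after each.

  start: add(SSZ, mul(SZ, SZ))
  [1] S(add(SZ, mul(SZ, SZ)))
  [2] S(S(add(Z, mul(SZ, SZ))))
  [3] S(S(mul(SZ, SZ)))
  [4] S(S(add(SZ, mul(Z, SZ))))

Answer: after 4 steps: S(S(add(SZ, mul(Z, SZ))))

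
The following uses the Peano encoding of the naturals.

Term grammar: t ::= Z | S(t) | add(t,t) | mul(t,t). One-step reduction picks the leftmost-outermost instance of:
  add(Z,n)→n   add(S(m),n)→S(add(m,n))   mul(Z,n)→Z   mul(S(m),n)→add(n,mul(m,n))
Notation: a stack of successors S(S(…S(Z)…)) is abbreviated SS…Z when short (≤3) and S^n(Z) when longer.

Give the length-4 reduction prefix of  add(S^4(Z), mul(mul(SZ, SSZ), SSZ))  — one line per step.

Answer: after 4 steps: S(S(S(S(add(Z, mul(mul(SZ, SSZ), SSZ))))))

Working:
  start: add(S^4(Z), mul(mul(SZ, SSZ), SSZ))
  step 1: S(add(SSSZ, mul(mul(SZ, SSZ), SSZ)))
  step 2: S(S(add(SSZ, mul(mul(SZ, SSZ), SSZ))))
  step 3: S(S(S(add(SZ, mul(mul(SZ, SSZ), SSZ)))))
  step 4: S(S(S(S(add(Z, mul(mul(SZ, SSZ), SSZ))))))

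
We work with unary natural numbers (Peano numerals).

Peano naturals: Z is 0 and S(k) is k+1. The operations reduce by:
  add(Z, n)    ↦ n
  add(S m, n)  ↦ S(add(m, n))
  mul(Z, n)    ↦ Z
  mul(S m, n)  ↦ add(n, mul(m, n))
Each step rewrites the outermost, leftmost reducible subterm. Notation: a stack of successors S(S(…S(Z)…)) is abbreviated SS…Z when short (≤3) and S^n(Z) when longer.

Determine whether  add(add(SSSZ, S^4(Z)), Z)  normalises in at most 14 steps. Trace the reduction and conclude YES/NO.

  start: add(add(SSSZ, S^4(Z)), Z)
  →1  add(S(add(SSZ, S^4(Z))), Z)
  →2  S(add(add(SSZ, S^4(Z)), Z))
  →3  S(add(S(add(SZ, S^4(Z))), Z))
  →4  S(S(add(add(SZ, S^4(Z)), Z)))
  →5  S(S(add(S(add(Z, S^4(Z))), Z)))
  →6  S(S(S(add(add(Z, S^4(Z)), Z))))
  →7  S(S(S(add(S^4(Z), Z))))
  →8  S(S(S(S(add(SSSZ, Z)))))
  →9  S(S(S(S(S(add(SSZ, Z))))))
  →10  S(S(S(S(S(S(add(SZ, Z)))))))
  →11  S(S(S(S(S(S(S(add(Z, Z))))))))
  →12  S^7(Z)

Answer: YES — reaches normal form S^7(Z) in 12 ≤ 14 steps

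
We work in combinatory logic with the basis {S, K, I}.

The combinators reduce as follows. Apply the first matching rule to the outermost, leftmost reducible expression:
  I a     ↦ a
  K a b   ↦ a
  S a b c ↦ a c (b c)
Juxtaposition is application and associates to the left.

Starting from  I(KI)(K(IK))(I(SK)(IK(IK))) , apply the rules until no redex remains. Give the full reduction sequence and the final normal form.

Answer: normal form = SK(KK)  (in 6 steps)

Working:
  start: I(KI)(K(IK))(I(SK)(IK(IK)))
  →1  KI(K(IK))(I(SK)(IK(IK)))
  →2  I(I(SK)(IK(IK)))
  →3  I(SK)(IK(IK))
  →4  SK(IK(IK))
  →5  SK(K(IK))
  →6  SK(KK)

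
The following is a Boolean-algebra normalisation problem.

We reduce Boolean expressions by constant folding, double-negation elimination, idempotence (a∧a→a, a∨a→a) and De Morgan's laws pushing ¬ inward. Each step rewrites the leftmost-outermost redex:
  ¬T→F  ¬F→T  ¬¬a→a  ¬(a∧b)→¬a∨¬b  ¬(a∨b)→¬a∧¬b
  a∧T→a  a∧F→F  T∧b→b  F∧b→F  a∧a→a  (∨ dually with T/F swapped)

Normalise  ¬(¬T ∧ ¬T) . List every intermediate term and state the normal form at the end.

Answer: normal form = T  (in 3 steps)

Derivation:
  start: ¬(¬T ∧ ¬T)
  →1  ¬¬T ∨ ¬¬T
  →2  ¬¬T
  →3  T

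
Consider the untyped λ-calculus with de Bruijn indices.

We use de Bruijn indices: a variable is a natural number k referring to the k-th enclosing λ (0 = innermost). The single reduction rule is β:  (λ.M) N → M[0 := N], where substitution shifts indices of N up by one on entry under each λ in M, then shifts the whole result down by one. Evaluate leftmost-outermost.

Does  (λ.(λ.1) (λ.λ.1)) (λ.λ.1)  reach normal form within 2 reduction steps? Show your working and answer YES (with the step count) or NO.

Answer: YES — reaches normal form λ.λ.1 in 2 ≤ 2 steps

Working:
  start: (λ.(λ.1) (λ.λ.1)) (λ.λ.1)
  step 1: (λ.λ.λ.1) (λ.λ.1)
  step 2: λ.λ.1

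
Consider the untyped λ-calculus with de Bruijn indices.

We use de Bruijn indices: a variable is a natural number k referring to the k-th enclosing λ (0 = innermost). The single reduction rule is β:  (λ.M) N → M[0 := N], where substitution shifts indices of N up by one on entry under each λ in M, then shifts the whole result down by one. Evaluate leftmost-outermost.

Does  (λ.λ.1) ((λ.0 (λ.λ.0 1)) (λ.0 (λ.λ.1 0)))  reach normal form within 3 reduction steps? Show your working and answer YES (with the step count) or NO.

  start: (λ.λ.1) ((λ.0 (λ.λ.0 1)) (λ.0 (λ.λ.1 0)))
  [1] λ.(λ.0 (λ.λ.0 1)) (λ.0 (λ.λ.1 0))
  [2] λ.(λ.0 (λ.λ.1 0)) (λ.λ.0 1)
  [3] λ.(λ.λ.0 1) (λ.λ.1 0)

Answer: NO — after 3 steps the term is λ.(λ.λ.0 1) (λ.λ.1 0), not yet normal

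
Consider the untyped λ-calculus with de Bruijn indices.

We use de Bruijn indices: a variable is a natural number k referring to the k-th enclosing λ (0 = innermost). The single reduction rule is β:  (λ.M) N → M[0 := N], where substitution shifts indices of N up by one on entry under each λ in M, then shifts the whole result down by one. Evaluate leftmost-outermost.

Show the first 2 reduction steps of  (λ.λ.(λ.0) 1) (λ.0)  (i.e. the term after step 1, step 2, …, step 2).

  start: (λ.λ.(λ.0) 1) (λ.0)
  step 1: λ.(λ.0) (λ.0)
  step 2: λ.λ.0

Answer: after 2 steps: λ.λ.0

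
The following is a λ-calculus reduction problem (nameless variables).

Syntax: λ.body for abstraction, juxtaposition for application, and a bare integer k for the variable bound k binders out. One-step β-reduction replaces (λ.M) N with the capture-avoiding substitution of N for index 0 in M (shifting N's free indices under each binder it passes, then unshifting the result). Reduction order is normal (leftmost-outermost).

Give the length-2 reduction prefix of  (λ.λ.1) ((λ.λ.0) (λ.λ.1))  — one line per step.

  start: (λ.λ.1) ((λ.λ.0) (λ.λ.1))
  →1  λ.(λ.λ.0) (λ.λ.1)
  →2  λ.λ.0

Answer: after 2 steps: λ.λ.0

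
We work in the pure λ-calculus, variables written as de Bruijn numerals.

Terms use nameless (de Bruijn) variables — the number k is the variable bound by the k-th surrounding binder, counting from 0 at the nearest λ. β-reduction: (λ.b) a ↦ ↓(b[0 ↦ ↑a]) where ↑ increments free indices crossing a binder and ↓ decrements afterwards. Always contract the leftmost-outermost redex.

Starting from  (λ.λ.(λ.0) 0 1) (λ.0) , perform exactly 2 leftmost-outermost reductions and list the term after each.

  start: (λ.λ.(λ.0) 0 1) (λ.0)
  [1] λ.(λ.0) 0 (λ.0)
  [2] λ.0 (λ.0)

Answer: after 2 steps: λ.0 (λ.0)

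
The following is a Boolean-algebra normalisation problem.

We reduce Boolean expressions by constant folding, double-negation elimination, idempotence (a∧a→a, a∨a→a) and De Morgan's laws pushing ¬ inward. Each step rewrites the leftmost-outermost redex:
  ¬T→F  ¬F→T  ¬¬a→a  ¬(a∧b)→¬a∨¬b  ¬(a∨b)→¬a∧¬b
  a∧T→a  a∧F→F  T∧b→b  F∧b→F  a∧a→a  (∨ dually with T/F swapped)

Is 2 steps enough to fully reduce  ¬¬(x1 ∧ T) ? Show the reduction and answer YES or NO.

  start: ¬¬(x1 ∧ T)
  [1] x1 ∧ T
  [2] x1

Answer: YES — reaches normal form x1 in 2 ≤ 2 steps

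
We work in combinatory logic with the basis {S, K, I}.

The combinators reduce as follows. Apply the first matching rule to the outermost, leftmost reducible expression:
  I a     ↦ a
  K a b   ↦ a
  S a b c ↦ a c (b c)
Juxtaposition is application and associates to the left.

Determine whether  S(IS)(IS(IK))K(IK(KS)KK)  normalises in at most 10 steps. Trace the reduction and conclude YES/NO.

Answer: YES — reaches normal form S in 7 ≤ 10 steps

Reduction:
  start: S(IS)(IS(IK))K(IK(KS)KK)
  [1] ISK(IS(IK)K)(IK(KS)KK)
  [2] SK(IS(IK)K)(IK(KS)KK)
  [3] K(IK(KS)KK)(IS(IK)K(IK(KS)KK))
  [4] IK(KS)KK
  [5] K(KS)KK
  [6] KSK
  [7] S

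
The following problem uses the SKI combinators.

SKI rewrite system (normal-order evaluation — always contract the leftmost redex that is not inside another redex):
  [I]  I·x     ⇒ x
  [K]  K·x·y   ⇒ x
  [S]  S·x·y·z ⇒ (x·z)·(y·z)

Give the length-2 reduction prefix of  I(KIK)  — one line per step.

Answer: after 2 steps: I

Working:
  start: I(KIK)
  [1] KIK
  [2] I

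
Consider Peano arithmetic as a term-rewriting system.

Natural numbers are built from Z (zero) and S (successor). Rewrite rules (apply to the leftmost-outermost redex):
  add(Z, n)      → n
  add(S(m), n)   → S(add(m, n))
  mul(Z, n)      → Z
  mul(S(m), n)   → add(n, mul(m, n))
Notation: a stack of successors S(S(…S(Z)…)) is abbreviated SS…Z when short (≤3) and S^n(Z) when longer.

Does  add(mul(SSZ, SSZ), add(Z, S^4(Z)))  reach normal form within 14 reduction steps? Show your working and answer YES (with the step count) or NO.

  start: add(mul(SSZ, SSZ), add(Z, S^4(Z)))
  →1  add(add(SSZ, mul(SZ, SSZ)), add(Z, S^4(Z)))
  →2  add(S(add(SZ, mul(SZ, SSZ))), add(Z, S^4(Z)))
  →3  S(add(add(SZ, mul(SZ, SSZ)), add(Z, S^4(Z))))
  →4  S(add(S(add(Z, mul(SZ, SSZ))), add(Z, S^4(Z))))
  →5  S(S(add(add(Z, mul(SZ, SSZ)), add(Z, S^4(Z)))))
  →6  S(S(add(mul(SZ, SSZ), add(Z, S^4(Z)))))
  →7  S(S(add(add(SSZ, mul(Z, SSZ)), add(Z, S^4(Z)))))
  →8  S(S(add(S(add(SZ, mul(Z, SSZ))), add(Z, S^4(Z)))))
  →9  S(S(S(add(add(SZ, mul(Z, SSZ)), add(Z, S^4(Z))))))
  →10  S(S(S(add(S(add(Z, mul(Z, SSZ))), add(Z, S^4(Z))))))
  →11  S(S(S(S(add(add(Z, mul(Z, SSZ)), add(Z, S^4(Z)))))))
  →12  S(S(S(S(add(mul(Z, SSZ), add(Z, S^4(Z)))))))
  →13  S(S(S(S(add(Z, add(Z, S^4(Z)))))))
  →14  S(S(S(S(add(Z, S^4(Z))))))

Answer: NO — after 14 steps the term is S(S(S(S(add(Z, S^4(Z)))))), not yet normal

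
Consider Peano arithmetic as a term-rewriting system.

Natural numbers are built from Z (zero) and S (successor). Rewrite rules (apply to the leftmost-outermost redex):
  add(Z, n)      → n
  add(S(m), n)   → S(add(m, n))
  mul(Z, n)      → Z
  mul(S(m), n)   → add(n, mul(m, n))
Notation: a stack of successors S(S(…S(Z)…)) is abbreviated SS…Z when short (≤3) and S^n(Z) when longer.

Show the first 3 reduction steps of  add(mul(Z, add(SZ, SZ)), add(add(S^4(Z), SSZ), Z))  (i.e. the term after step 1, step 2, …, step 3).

  start: add(mul(Z, add(SZ, SZ)), add(add(S^4(Z), SSZ), Z))
  step 1: add(Z, add(add(S^4(Z), SSZ), Z))
  step 2: add(add(S^4(Z), SSZ), Z)
  step 3: add(S(add(SSSZ, SSZ)), Z)

Answer: after 3 steps: add(S(add(SSSZ, SSZ)), Z)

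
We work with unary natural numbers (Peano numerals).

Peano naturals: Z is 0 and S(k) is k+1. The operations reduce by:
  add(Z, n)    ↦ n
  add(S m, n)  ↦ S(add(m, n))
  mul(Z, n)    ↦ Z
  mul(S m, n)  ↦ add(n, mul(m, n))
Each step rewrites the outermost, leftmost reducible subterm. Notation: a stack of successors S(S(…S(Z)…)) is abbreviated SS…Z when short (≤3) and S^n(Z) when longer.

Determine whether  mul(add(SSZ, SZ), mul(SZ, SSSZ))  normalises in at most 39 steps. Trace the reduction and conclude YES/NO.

  start: mul(add(SSZ, SZ), mul(SZ, SSSZ))
  →1  mul(S(add(SZ, SZ)), mul(SZ, SSSZ))
  →2  add(mul(SZ, SSSZ), mul(add(SZ, SZ), mul(SZ, SSSZ)))
  →3  add(add(SSSZ, mul(Z, SSSZ)), mul(add(SZ, SZ), mul(SZ, SSSZ)))
  →4  add(S(add(SSZ, mul(Z, SSSZ))), mul(add(SZ, SZ), mul(SZ, SSSZ)))
  →5  S(add(add(SSZ, mul(Z, SSSZ)), mul(add(SZ, SZ), mul(SZ, SSSZ))))
  →6  S(add(S(add(SZ, mul(Z, SSSZ))), mul(add(SZ, SZ), mul(SZ, SSSZ))))
  →7  S(S(add(add(SZ, mul(Z, SSSZ)), mul(add(SZ, SZ), mul(SZ, SSSZ)))))
  →8  S(S(add(S(add(Z, mul(Z, SSSZ))), mul(add(SZ, SZ), mul(SZ, SSSZ)))))
  →9  S(S(S(add(add(Z, mul(Z, SSSZ)), mul(add(SZ, SZ), mul(SZ, SSSZ))))))
  →10  S(S(S(add(mul(Z, SSSZ), mul(add(SZ, SZ), mul(SZ, SSSZ))))))
  →11  S(S(S(add(Z, mul(add(SZ, SZ), mul(SZ, SSSZ))))))
  →12  S(S(S(mul(add(SZ, SZ), mul(SZ, SSSZ)))))
  →13  S(S(S(mul(S(add(Z, SZ)), mul(SZ, SSSZ)))))
  →14  S(S(S(add(mul(SZ, SSSZ), mul(add(Z, SZ), mul(SZ, SSSZ))))))
  →15  S(S(S(add(add(SSSZ, mul(Z, SSSZ)), mul(add(Z, SZ), mul(SZ, SSSZ))))))
  →16  S(S(S(add(S(add(SSZ, mul(Z, SSSZ))), mul(add(Z, SZ), mul(SZ, SSSZ))))))
  →17  S(S(S(S(add(add(SSZ, mul(Z, SSSZ)), mul(add(Z, SZ), mul(SZ, SSSZ)))))))
  →18  S(S(S(S(add(S(add(SZ, mul(Z, SSSZ))), mul(add(Z, SZ), mul(SZ, SSSZ)))))))
  →19  S(S(S(S(S(add(add(SZ, mul(Z, SSSZ)), mul(add(Z, SZ), mul(SZ, SSSZ))))))))
  →20  S(S(S(S(S(add(S(add(Z, mul(Z, SSSZ))), mul(add(Z, SZ), mul(SZ, SSSZ))))))))
  →21  S(S(S(S(S(S(add(add(Z, mul(Z, SSSZ)), mul(add(Z, SZ), mul(SZ, SSSZ)))))))))
  →22  S(S(S(S(S(S(add(mul(Z, SSSZ), mul(add(Z, SZ), mul(SZ, SSSZ)))))))))
  →23  S(S(S(S(S(S(add(Z, mul(add(Z, SZ), mul(SZ, SSSZ)))))))))
  →24  S(S(S(S(S(S(mul(add(Z, SZ), mul(SZ, SSSZ))))))))
  →25  S(S(S(S(S(S(mul(SZ, mul(SZ, SSSZ))))))))
  →26  S(S(S(S(S(S(add(mul(SZ, SSSZ), mul(Z, mul(SZ, SSSZ)))))))))
  →27  S(S(S(S(S(S(add(add(SSSZ, mul(Z, SSSZ)), mul(Z, mul(SZ, SSSZ)))))))))
  →28  S(S(S(S(S(S(add(S(add(SSZ, mul(Z, SSSZ))), mul(Z, mul(SZ, SSSZ)))))))))
  →29  S(S(S(S(S(S(S(add(add(SSZ, mul(Z, SSSZ)), mul(Z, mul(SZ, SSSZ))))))))))
  →30  S(S(S(S(S(S(S(add(S(add(SZ, mul(Z, SSSZ))), mul(Z, mul(SZ, SSSZ))))))))))
  →31  S(S(S(S(S(S(S(S(add(add(SZ, mul(Z, SSSZ)), mul(Z, mul(SZ, SSSZ)))))))))))
  →32  S(S(S(S(S(S(S(S(add(S(add(Z, mul(Z, SSSZ))), mul(Z, mul(SZ, SSSZ)))))))))))
  →33  S(S(S(S(S(S(S(S(S(add(add(Z, mul(Z, SSSZ)), mul(Z, mul(SZ, SSSZ))))))))))))
  →34  S(S(S(S(S(S(S(S(S(add(mul(Z, SSSZ), mul(Z, mul(SZ, SSSZ))))))))))))
  →35  S(S(S(S(S(S(S(S(S(add(Z, mul(Z, mul(SZ, SSSZ))))))))))))
  →36  S(S(S(S(S(S(S(S(S(mul(Z, mul(SZ, SSSZ)))))))))))
  →37  S^9(Z)

Answer: YES — reaches normal form S^9(Z) in 37 ≤ 39 steps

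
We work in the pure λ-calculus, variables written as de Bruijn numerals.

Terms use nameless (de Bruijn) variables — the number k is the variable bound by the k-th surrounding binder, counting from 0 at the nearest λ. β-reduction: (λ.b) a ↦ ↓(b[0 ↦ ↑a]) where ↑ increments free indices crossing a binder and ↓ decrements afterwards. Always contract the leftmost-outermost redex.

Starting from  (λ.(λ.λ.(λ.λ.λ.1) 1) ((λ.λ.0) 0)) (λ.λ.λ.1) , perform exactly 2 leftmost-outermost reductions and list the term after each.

Answer: after 2 steps: λ.(λ.λ.λ.1) ((λ.λ.0) (λ.λ.λ.1))

Reduction:
  start: (λ.(λ.λ.(λ.λ.λ.1) 1) ((λ.λ.0) 0)) (λ.λ.λ.1)
  step 1: (λ.λ.(λ.λ.λ.1) 1) ((λ.λ.0) (λ.λ.λ.1))
  step 2: λ.(λ.λ.λ.1) ((λ.λ.0) (λ.λ.λ.1))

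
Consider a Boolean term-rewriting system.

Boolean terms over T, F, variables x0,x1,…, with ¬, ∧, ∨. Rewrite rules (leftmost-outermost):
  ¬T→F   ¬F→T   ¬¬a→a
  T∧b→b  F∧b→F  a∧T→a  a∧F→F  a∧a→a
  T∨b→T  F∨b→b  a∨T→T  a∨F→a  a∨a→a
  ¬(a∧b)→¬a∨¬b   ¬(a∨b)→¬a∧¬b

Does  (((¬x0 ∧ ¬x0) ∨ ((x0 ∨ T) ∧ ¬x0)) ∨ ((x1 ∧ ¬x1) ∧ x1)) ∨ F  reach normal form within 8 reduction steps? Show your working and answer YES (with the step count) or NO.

Answer: YES — reaches normal form ¬x0 ∨ ((x1 ∧ ¬x1) ∧ x1) in 5 ≤ 8 steps

Reduction:
  start: (((¬x0 ∧ ¬x0) ∨ ((x0 ∨ T) ∧ ¬x0)) ∨ ((x1 ∧ ¬x1) ∧ x1)) ∨ F
  [1] ((¬x0 ∧ ¬x0) ∨ ((x0 ∨ T) ∧ ¬x0)) ∨ ((x1 ∧ ¬x1) ∧ x1)
  [2] (¬x0 ∨ ((x0 ∨ T) ∧ ¬x0)) ∨ ((x1 ∧ ¬x1) ∧ x1)
  [3] (¬x0 ∨ (T ∧ ¬x0)) ∨ ((x1 ∧ ¬x1) ∧ x1)
  [4] (¬x0 ∨ ¬x0) ∨ ((x1 ∧ ¬x1) ∧ x1)
  [5] ¬x0 ∨ ((x1 ∧ ¬x1) ∧ x1)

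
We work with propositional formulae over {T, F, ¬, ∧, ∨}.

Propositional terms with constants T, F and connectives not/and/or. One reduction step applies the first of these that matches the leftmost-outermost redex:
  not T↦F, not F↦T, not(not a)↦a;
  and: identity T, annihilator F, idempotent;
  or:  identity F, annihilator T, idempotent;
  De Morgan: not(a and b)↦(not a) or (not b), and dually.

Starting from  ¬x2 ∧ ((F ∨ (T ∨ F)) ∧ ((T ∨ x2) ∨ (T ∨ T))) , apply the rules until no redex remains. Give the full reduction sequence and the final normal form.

Answer: normal form = ¬x2  (in 6 steps)

Working:
  start: ¬x2 ∧ ((F ∨ (T ∨ F)) ∧ ((T ∨ x2) ∨ (T ∨ T)))
  [1] ¬x2 ∧ ((T ∨ F) ∧ ((T ∨ x2) ∨ (T ∨ T)))
  [2] ¬x2 ∧ (T ∧ ((T ∨ x2) ∨ (T ∨ T)))
  [3] ¬x2 ∧ ((T ∨ x2) ∨ (T ∨ T))
  [4] ¬x2 ∧ (T ∨ (T ∨ T))
  [5] ¬x2 ∧ T
  [6] ¬x2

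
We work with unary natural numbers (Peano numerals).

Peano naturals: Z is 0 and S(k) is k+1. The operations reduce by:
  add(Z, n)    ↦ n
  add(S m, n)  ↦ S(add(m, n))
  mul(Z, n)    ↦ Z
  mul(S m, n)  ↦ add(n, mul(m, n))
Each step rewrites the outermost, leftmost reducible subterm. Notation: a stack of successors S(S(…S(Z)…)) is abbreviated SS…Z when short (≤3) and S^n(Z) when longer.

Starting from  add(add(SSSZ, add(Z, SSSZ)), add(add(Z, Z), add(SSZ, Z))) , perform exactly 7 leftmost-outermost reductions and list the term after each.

  start: add(add(SSSZ, add(Z, SSSZ)), add(add(Z, Z), add(SSZ, Z)))
  [1] add(S(add(SSZ, add(Z, SSSZ))), add(add(Z, Z), add(SSZ, Z)))
  [2] S(add(add(SSZ, add(Z, SSSZ)), add(add(Z, Z), add(SSZ, Z))))
  [3] S(add(S(add(SZ, add(Z, SSSZ))), add(add(Z, Z), add(SSZ, Z))))
  [4] S(S(add(add(SZ, add(Z, SSSZ)), add(add(Z, Z), add(SSZ, Z)))))
  [5] S(S(add(S(add(Z, add(Z, SSSZ))), add(add(Z, Z), add(SSZ, Z)))))
  [6] S(S(S(add(add(Z, add(Z, SSSZ)), add(add(Z, Z), add(SSZ, Z))))))
  [7] S(S(S(add(add(Z, SSSZ), add(add(Z, Z), add(SSZ, Z))))))

Answer: after 7 steps: S(S(S(add(add(Z, SSSZ), add(add(Z, Z), add(SSZ, Z))))))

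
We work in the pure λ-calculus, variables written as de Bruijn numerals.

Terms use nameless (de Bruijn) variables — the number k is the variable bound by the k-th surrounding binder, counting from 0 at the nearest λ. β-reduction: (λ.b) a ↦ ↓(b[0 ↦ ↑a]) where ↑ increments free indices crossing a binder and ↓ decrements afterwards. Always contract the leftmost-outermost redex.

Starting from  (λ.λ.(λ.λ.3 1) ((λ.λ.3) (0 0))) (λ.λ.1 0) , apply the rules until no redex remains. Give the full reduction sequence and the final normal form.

  start: (λ.λ.(λ.λ.3 1) ((λ.λ.3) (0 0))) (λ.λ.1 0)
  step 1: λ.(λ.λ.(λ.λ.1 0) 1) ((λ.λ.λ.λ.1 0) (0 0))
  step 2: λ.λ.(λ.λ.1 0) ((λ.λ.λ.λ.1 0) (1 1))
  step 3: λ.λ.λ.(λ.λ.λ.λ.1 0) (2 2) 0
  step 4: λ.λ.λ.(λ.λ.λ.1 0) 0
  step 5: λ.λ.λ.λ.λ.1 0

Answer: normal form = λ.λ.λ.λ.λ.1 0  (in 5 steps)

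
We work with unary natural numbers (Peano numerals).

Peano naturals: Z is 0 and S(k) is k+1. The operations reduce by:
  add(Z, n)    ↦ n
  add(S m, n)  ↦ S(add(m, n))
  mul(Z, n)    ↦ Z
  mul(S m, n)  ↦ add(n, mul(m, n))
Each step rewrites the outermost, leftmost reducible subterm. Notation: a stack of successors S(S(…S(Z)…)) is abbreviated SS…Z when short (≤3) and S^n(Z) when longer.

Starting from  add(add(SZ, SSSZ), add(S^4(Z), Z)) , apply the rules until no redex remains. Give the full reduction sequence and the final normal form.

Answer: normal form = S^8(Z)  (in 12 steps)

Reduction:
  start: add(add(SZ, SSSZ), add(S^4(Z), Z))
  →1  add(S(add(Z, SSSZ)), add(S^4(Z), Z))
  →2  S(add(add(Z, SSSZ), add(S^4(Z), Z)))
  →3  S(add(SSSZ, add(S^4(Z), Z)))
  →4  S(S(add(SSZ, add(S^4(Z), Z))))
  →5  S(S(S(add(SZ, add(S^4(Z), Z)))))
  →6  S(S(S(S(add(Z, add(S^4(Z), Z))))))
  →7  S(S(S(S(add(S^4(Z), Z)))))
  →8  S(S(S(S(S(add(SSSZ, Z))))))
  →9  S(S(S(S(S(S(add(SSZ, Z)))))))
  →10  S(S(S(S(S(S(S(add(SZ, Z))))))))
  →11  S(S(S(S(S(S(S(S(add(Z, Z)))))))))
  →12  S^8(Z)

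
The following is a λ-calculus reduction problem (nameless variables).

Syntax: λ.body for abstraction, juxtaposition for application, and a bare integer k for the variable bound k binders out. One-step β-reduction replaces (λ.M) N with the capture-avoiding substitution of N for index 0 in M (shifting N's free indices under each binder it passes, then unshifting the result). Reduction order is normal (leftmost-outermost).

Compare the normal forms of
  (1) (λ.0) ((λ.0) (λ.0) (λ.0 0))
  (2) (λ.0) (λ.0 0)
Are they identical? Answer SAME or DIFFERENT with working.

Term A:
  start: (λ.0) ((λ.0) (λ.0) (λ.0 0))
  step 1: (λ.0) (λ.0) (λ.0 0)
  step 2: (λ.0) (λ.0 0)
  step 3: λ.0 0

Term B:
  start: (λ.0) (λ.0 0)
  step 1: λ.0 0

Answer: SAME — A ⇓ λ.0 0, B ⇓ λ.0 0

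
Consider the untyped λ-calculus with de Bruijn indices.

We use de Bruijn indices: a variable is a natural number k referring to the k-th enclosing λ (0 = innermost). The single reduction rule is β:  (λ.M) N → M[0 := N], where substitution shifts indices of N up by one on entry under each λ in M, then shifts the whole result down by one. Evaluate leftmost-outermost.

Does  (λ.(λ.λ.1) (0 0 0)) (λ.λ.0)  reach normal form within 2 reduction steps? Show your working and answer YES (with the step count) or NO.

  start: (λ.(λ.λ.1) (0 0 0)) (λ.λ.0)
  →1  (λ.λ.1) ((λ.λ.0) (λ.λ.0) (λ.λ.0))
  →2  λ.(λ.λ.0) (λ.λ.0) (λ.λ.0)

Answer: NO — after 2 steps the term is λ.(λ.λ.0) (λ.λ.0) (λ.λ.0), not yet normal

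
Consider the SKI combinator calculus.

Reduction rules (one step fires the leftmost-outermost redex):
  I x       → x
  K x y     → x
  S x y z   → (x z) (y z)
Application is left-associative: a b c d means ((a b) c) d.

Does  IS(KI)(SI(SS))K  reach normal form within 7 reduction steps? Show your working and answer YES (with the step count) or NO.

Answer: YES — reaches normal form K(SSK) in 6 ≤ 7 steps

Reduction:
  start: IS(KI)(SI(SS))K
  [1] S(KI)(SI(SS))K
  [2] KIK(SI(SS)K)
  [3] I(SI(SS)K)
  [4] SI(SS)K
  [5] IK(SSK)
  [6] K(SSK)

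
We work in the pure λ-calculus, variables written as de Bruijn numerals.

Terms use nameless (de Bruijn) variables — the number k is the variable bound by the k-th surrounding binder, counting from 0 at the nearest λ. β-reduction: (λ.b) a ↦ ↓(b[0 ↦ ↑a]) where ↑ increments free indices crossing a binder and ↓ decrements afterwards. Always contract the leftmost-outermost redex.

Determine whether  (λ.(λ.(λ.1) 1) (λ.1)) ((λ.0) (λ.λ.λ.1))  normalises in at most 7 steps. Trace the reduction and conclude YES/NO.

  start: (λ.(λ.(λ.1) 1) (λ.1)) ((λ.0) (λ.λ.λ.1))
  step 1: (λ.(λ.1) ((λ.0) (λ.λ.λ.1))) (λ.(λ.0) (λ.λ.λ.1))
  step 2: (λ.λ.(λ.0) (λ.λ.λ.1)) ((λ.0) (λ.λ.λ.1))
  step 3: λ.(λ.0) (λ.λ.λ.1)
  step 4: λ.λ.λ.λ.1

Answer: YES — reaches normal form λ.λ.λ.λ.1 in 4 ≤ 7 steps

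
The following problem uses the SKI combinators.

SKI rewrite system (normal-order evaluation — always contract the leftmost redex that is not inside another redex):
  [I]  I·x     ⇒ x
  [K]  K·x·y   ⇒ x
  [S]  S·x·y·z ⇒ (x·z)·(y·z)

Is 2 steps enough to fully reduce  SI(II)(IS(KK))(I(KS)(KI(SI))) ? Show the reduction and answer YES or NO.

Answer: NO — after 2 steps the term is IS(KK)(II(IS(KK)))(I(KS)(KI(SI))), not yet normal

Derivation:
  start: SI(II)(IS(KK))(I(KS)(KI(SI)))
  step 1: I(IS(KK))(II(IS(KK)))(I(KS)(KI(SI)))
  step 2: IS(KK)(II(IS(KK)))(I(KS)(KI(SI)))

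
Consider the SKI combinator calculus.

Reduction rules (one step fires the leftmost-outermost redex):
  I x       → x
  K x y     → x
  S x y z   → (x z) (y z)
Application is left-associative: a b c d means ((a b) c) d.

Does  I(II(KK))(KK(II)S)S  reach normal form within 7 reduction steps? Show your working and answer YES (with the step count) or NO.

  start: I(II(KK))(KK(II)S)S
  [1] II(KK)(KK(II)S)S
  [2] I(KK)(KK(II)S)S
  [3] KK(KK(II)S)S
  [4] KS

Answer: YES — reaches normal form KS in 4 ≤ 7 steps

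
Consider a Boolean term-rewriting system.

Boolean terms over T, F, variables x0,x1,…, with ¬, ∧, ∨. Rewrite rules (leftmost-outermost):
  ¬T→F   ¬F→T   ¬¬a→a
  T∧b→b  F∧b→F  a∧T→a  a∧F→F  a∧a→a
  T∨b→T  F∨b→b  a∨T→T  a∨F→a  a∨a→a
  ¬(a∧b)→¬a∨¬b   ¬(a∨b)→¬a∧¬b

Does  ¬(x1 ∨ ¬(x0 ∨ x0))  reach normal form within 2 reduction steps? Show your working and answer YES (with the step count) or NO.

  start: ¬(x1 ∨ ¬(x0 ∨ x0))
  →1  ¬x1 ∧ ¬¬(x0 ∨ x0)
  →2  ¬x1 ∧ (x0 ∨ x0)

Answer: NO — after 2 steps the term is ¬x1 ∧ (x0 ∨ x0), not yet normal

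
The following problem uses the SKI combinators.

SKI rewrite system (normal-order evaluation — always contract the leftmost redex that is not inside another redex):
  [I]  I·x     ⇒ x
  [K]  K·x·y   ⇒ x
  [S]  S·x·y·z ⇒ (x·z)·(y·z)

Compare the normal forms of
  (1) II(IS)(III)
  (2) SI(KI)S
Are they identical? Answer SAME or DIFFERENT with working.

Answer: SAME — A ⇓ SI, B ⇓ SI

Reduction:
Term A:
  start: II(IS)(III)
  [1] I(IS)(III)
  [2] IS(III)
  [3] S(III)
  [4] S(II)
  [5] SI

Term B:
  start: SI(KI)S
  [1] IS(KIS)
  [2] S(KIS)
  [3] SI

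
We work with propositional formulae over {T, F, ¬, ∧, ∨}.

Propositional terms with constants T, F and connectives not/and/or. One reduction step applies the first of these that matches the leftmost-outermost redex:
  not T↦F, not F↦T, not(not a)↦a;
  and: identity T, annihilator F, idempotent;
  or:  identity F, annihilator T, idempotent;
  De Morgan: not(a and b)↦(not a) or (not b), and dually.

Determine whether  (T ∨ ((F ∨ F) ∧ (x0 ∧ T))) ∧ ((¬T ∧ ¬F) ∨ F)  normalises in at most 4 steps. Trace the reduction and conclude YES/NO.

  start: (T ∨ ((F ∨ F) ∧ (x0 ∧ T))) ∧ ((¬T ∧ ¬F) ∨ F)
  [1] T ∧ ((¬T ∧ ¬F) ∨ F)
  [2] (¬T ∧ ¬F) ∨ F
  [3] ¬T ∧ ¬F
  [4] F ∧ ¬F

Answer: NO — after 4 steps the term is F ∧ ¬F, not yet normal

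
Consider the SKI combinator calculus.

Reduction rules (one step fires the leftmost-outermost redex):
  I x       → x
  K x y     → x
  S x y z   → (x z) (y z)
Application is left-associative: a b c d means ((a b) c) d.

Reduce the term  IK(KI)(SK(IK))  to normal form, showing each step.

  start: IK(KI)(SK(IK))
  →1  K(KI)(SK(IK))
  →2  KI

Answer: normal form = KI  (in 2 steps)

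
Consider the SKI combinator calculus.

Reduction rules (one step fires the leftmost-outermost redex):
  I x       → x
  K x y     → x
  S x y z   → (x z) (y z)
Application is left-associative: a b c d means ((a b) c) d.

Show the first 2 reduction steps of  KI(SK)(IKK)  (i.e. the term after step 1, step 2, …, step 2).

  start: KI(SK)(IKK)
  →1  I(IKK)
  →2  IKK

Answer: after 2 steps: IKK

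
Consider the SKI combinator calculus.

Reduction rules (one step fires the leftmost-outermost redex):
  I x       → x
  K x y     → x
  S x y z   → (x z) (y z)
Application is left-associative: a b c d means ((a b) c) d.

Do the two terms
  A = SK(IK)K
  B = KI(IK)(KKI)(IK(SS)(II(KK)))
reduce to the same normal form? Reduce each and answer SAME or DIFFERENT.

Term A:
  start: SK(IK)K
  →1  KK(IKK)
  →2  K

Term B:
  start: KI(IK)(KKI)(IK(SS)(II(KK)))
  →1  I(KKI)(IK(SS)(II(KK)))
  →2  KKI(IK(SS)(II(KK)))
  →3  K(IK(SS)(II(KK)))
  →4  K(K(SS)(II(KK)))
  →5  K(SS)

Answer: DIFFERENT — A ⇓ K, B ⇓ K(SS)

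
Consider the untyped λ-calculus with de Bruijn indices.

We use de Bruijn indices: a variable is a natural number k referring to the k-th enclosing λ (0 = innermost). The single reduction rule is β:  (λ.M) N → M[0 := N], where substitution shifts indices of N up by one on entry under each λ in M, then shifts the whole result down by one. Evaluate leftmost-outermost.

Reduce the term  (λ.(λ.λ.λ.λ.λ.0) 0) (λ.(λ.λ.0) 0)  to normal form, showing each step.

Answer: normal form = λ.λ.λ.λ.0  (in 2 steps)

Reduction:
  start: (λ.(λ.λ.λ.λ.λ.0) 0) (λ.(λ.λ.0) 0)
  →1  (λ.λ.λ.λ.λ.0) (λ.(λ.λ.0) 0)
  →2  λ.λ.λ.λ.0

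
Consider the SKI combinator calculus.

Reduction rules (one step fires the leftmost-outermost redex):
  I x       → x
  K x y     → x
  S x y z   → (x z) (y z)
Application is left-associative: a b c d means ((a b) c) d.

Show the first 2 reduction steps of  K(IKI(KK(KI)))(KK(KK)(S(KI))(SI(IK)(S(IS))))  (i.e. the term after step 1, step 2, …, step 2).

Answer: after 2 steps: KI(KK(KI))

Reduction:
  start: K(IKI(KK(KI)))(KK(KK)(S(KI))(SI(IK)(S(IS))))
  step 1: IKI(KK(KI))
  step 2: KI(KK(KI))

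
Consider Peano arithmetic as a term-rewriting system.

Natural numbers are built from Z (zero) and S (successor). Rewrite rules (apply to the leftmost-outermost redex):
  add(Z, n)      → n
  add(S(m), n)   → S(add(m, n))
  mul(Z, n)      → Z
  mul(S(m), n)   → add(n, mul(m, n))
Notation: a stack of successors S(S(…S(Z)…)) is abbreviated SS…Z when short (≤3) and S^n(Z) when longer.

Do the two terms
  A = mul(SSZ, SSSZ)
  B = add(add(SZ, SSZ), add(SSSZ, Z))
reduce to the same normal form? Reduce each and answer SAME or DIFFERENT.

Term A:
  start: mul(SSZ, SSSZ)
  step 1: add(SSSZ, mul(SZ, SSSZ))
  step 2: S(add(SSZ, mul(SZ, SSSZ)))
  step 3: S(S(add(SZ, mul(SZ, SSSZ))))
  step 4: S(S(S(add(Z, mul(SZ, SSSZ)))))
  step 5: S(S(S(mul(SZ, SSSZ))))
  step 6: S(S(S(add(SSSZ, mul(Z, SSSZ)))))
  step 7: S(S(S(S(add(SSZ, mul(Z, SSSZ))))))
  step 8: S(S(S(S(S(add(SZ, mul(Z, SSSZ)))))))
  step 9: S(S(S(S(S(S(add(Z, mul(Z, SSSZ))))))))
  step 10: S(S(S(S(S(S(mul(Z, SSSZ)))))))
  step 11: S^6(Z)

Term B:
  start: add(add(SZ, SSZ), add(SSSZ, Z))
  step 1: add(S(add(Z, SSZ)), add(SSSZ, Z))
  step 2: S(add(add(Z, SSZ), add(SSSZ, Z)))
  step 3: S(add(SSZ, add(SSSZ, Z)))
  step 4: S(S(add(SZ, add(SSSZ, Z))))
  step 5: S(S(S(add(Z, add(SSSZ, Z)))))
  step 6: S(S(S(add(SSSZ, Z))))
  step 7: S(S(S(S(add(SSZ, Z)))))
  step 8: S(S(S(S(S(add(SZ, Z))))))
  step 9: S(S(S(S(S(S(add(Z, Z)))))))
  step 10: S^6(Z)

Answer: SAME — A ⇓ S^6(Z), B ⇓ S^6(Z)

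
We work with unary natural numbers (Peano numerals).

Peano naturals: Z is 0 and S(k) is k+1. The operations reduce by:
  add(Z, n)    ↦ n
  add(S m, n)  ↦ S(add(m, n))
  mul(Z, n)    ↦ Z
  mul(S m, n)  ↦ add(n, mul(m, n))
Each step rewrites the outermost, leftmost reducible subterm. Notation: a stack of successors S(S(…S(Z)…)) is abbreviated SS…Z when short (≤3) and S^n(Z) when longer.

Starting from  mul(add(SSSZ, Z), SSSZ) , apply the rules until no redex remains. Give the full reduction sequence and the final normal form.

  start: mul(add(SSSZ, Z), SSSZ)
  step 1: mul(S(add(SSZ, Z)), SSSZ)
  step 2: add(SSSZ, mul(add(SSZ, Z), SSSZ))
  step 3: S(add(SSZ, mul(add(SSZ, Z), SSSZ)))
  step 4: S(S(add(SZ, mul(add(SSZ, Z), SSSZ))))
  step 5: S(S(S(add(Z, mul(add(SSZ, Z), SSSZ)))))
  step 6: S(S(S(mul(add(SSZ, Z), SSSZ))))
  step 7: S(S(S(mul(S(add(SZ, Z)), SSSZ))))
  step 8: S(S(S(add(SSSZ, mul(add(SZ, Z), SSSZ)))))
  step 9: S(S(S(S(add(SSZ, mul(add(SZ, Z), SSSZ))))))
  step 10: S(S(S(S(S(add(SZ, mul(add(SZ, Z), SSSZ)))))))
  step 11: S(S(S(S(S(S(add(Z, mul(add(SZ, Z), SSSZ))))))))
  step 12: S(S(S(S(S(S(mul(add(SZ, Z), SSSZ)))))))
  step 13: S(S(S(S(S(S(mul(S(add(Z, Z)), SSSZ)))))))
  step 14: S(S(S(S(S(S(add(SSSZ, mul(add(Z, Z), SSSZ))))))))
  step 15: S(S(S(S(S(S(S(add(SSZ, mul(add(Z, Z), SSSZ)))))))))
  step 16: S(S(S(S(S(S(S(S(add(SZ, mul(add(Z, Z), SSSZ))))))))))
  step 17: S(S(S(S(S(S(S(S(S(add(Z, mul(add(Z, Z), SSSZ)))))))))))
  step 18: S(S(S(S(S(S(S(S(S(mul(add(Z, Z), SSSZ))))))))))
  step 19: S(S(S(S(S(S(S(S(S(mul(Z, SSSZ))))))))))
  step 20: S^9(Z)

Answer: normal form = S^9(Z)  (in 20 steps)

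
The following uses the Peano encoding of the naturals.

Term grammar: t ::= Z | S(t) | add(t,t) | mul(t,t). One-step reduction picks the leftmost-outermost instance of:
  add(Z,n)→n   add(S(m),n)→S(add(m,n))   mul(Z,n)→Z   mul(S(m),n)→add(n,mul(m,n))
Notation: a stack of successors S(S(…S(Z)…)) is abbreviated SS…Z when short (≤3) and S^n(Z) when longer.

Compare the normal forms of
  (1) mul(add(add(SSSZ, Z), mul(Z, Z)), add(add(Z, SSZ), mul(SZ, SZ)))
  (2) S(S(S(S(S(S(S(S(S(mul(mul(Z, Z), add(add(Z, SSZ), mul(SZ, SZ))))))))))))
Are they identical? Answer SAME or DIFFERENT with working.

Term A:
  start: mul(add(add(SSSZ, Z), mul(Z, Z)), add(add(Z, SSZ), mul(SZ, SZ)))
  step 1: mul(add(S(add(SSZ, Z)), mul(Z, Z)), add(add(Z, SSZ), mul(SZ, SZ)))
  step 2: mul(S(add(add(SSZ, Z), mul(Z, Z))), add(add(Z, SSZ), mul(SZ, SZ)))
  step 3: add(add(add(Z, SSZ), mul(SZ, SZ)), mul(add(add(SSZ, Z), mul(Z, Z)), add(add(Z, SSZ), mul(SZ, SZ))))
  step 4: add(add(SSZ, mul(SZ, SZ)), mul(add(add(SSZ, Z), mul(Z, Z)), add(add(Z, SSZ), mul(SZ, SZ))))
  step 5: add(S(add(SZ, mul(SZ, SZ))), mul(add(add(SSZ, Z), mul(Z, Z)), add(add(Z, SSZ), mul(SZ, SZ))))
  step 6: S(add(add(SZ, mul(SZ, SZ)), mul(add(add(SSZ, Z), mul(Z, Z)), add(add(Z, SSZ), mul(SZ, SZ)))))
  step 7: S(add(S(add(Z, mul(SZ, SZ))), mul(add(add(SSZ, Z), mul(Z, Z)), add(add(Z, SSZ), mul(SZ, SZ)))))
  step 8: S(S(add(add(Z, mul(SZ, SZ)), mul(add(add(SSZ, Z), mul(Z, Z)), add(add(Z, SSZ), mul(SZ, SZ))))))
  step 9: S(S(add(mul(SZ, SZ), mul(add(add(SSZ, Z), mul(Z, Z)), add(add(Z, SSZ), mul(SZ, SZ))))))
  step 10: S(S(add(add(SZ, mul(Z, SZ)), mul(add(add(SSZ, Z), mul(Z, Z)), add(add(Z, SSZ), mul(SZ, SZ))))))
  step 11: S(S(add(S(add(Z, mul(Z, SZ))), mul(add(add(SSZ, Z), mul(Z, Z)), add(add(Z, SSZ), mul(SZ, SZ))))))
  step 12: S(S(S(add(add(Z, mul(Z, SZ)), mul(add(add(SSZ, Z), mul(Z, Z)), add(add(Z, SSZ), mul(SZ, SZ)))))))
  step 13: S(S(S(add(mul(Z, SZ), mul(add(add(SSZ, Z), mul(Z, Z)), add(add(Z, SSZ), mul(SZ, SZ)))))))
  step 14: S(S(S(add(Z, mul(add(add(SSZ, Z), mul(Z, Z)), add(add(Z, SSZ), mul(SZ, SZ)))))))
  step 15: S(S(S(mul(add(add(SSZ, Z), mul(Z, Z)), add(add(Z, SSZ), mul(SZ, SZ))))))
  step 16: S(S(S(mul(add(S(add(SZ, Z)), mul(Z, Z)), add(add(Z, SSZ), mul(SZ, SZ))))))
  step 17: S(S(S(mul(S(add(add(SZ, Z), mul(Z, Z))), add(add(Z, SSZ), mul(SZ, SZ))))))
  step 18: S(S(S(add(add(add(Z, SSZ), mul(SZ, SZ)), mul(add(add(SZ, Z), mul(Z, Z)), add(add(Z, SSZ), mul(SZ, SZ)))))))
  step 19: S(S(S(add(add(SSZ, mul(SZ, SZ)), mul(add(add(SZ, Z), mul(Z, Z)), add(add(Z, SSZ), mul(SZ, SZ)))))))
  step 20: S(S(S(add(S(add(SZ, mul(SZ, SZ))), mul(add(add(SZ, Z), mul(Z, Z)), add(add(Z, SSZ), mul(SZ, SZ)))))))
  step 21: S(S(S(S(add(add(SZ, mul(SZ, SZ)), mul(add(add(SZ, Z), mul(Z, Z)), add(add(Z, SSZ), mul(SZ, SZ))))))))
  step 22: S(S(S(S(add(S(add(Z, mul(SZ, SZ))), mul(add(add(SZ, Z), mul(Z, Z)), add(add(Z, SSZ), mul(SZ, SZ))))))))
  step 23: S(S(S(S(S(add(add(Z, mul(SZ, SZ)), mul(add(add(SZ, Z), mul(Z, Z)), add(add(Z, SSZ), mul(SZ, SZ)))))))))
  step 24: S(S(S(S(S(add(mul(SZ, SZ), mul(add(add(SZ, Z), mul(Z, Z)), add(add(Z, SSZ), mul(SZ, SZ)))))))))
  step 25: S(S(S(S(S(add(add(SZ, mul(Z, SZ)), mul(add(add(SZ, Z), mul(Z, Z)), add(add(Z, SSZ), mul(SZ, SZ)))))))))
  step 26: S(S(S(S(S(add(S(add(Z, mul(Z, SZ))), mul(add(add(SZ, Z), mul(Z, Z)), add(add(Z, SSZ), mul(SZ, SZ)))))))))
  step 27: S(S(S(S(S(S(add(add(Z, mul(Z, SZ)), mul(add(add(SZ, Z), mul(Z, Z)), add(add(Z, SSZ), mul(SZ, SZ))))))))))
  step 28: S(S(S(S(S(S(add(mul(Z, SZ), mul(add(add(SZ, Z), mul(Z, Z)), add(add(Z, SSZ), mul(SZ, SZ))))))))))
  step 29: S(S(S(S(S(S(add(Z, mul(add(add(SZ, Z), mul(Z, Z)), add(add(Z, SSZ), mul(SZ, SZ))))))))))
  step 30: S(S(S(S(S(S(mul(add(add(SZ, Z), mul(Z, Z)), add(add(Z, SSZ), mul(SZ, SZ)))))))))
  step 31: S(S(S(S(S(S(mul(add(S(add(Z, Z)), mul(Z, Z)), add(add(Z, SSZ), mul(SZ, SZ)))))))))
  step 32: S(S(S(S(S(S(mul(S(add(add(Z, Z), mul(Z, Z))), add(add(Z, SSZ), mul(SZ, SZ)))))))))
  step 33: S(S(S(S(S(S(add(add(add(Z, SSZ), mul(SZ, SZ)), mul(add(add(Z, Z), mul(Z, Z)), add(add(Z, SSZ), mul(SZ, SZ))))))))))
  step 34: S(S(S(S(S(S(add(add(SSZ, mul(SZ, SZ)), mul(add(add(Z, Z), mul(Z, Z)), add(add(Z, SSZ), mul(SZ, SZ))))))))))
  step 35: S(S(S(S(S(S(add(S(add(SZ, mul(SZ, SZ))), mul(add(add(Z, Z), mul(Z, Z)), add(add(Z, SSZ), mul(SZ, SZ))))))))))
  step 36: S(S(S(S(S(S(S(add(add(SZ, mul(SZ, SZ)), mul(add(add(Z, Z), mul(Z, Z)), add(add(Z, SSZ), mul(SZ, SZ)))))))))))
  step 37: S(S(S(S(S(S(S(add(S(add(Z, mul(SZ, SZ))), mul(add(add(Z, Z), mul(Z, Z)), add(add(Z, SSZ), mul(SZ, SZ)))))))))))
  step 38: S(S(S(S(S(S(S(S(add(add(Z, mul(SZ, SZ)), mul(add(add(Z, Z), mul(Z, Z)), add(add(Z, SSZ), mul(SZ, SZ))))))))))))
  step 39: S(S(S(S(S(S(S(S(add(mul(SZ, SZ), mul(add(add(Z, Z), mul(Z, Z)), add(add(Z, SSZ), mul(SZ, SZ))))))))))))
  step 40: S(S(S(S(S(S(S(S(add(add(SZ, mul(Z, SZ)), mul(add(add(Z, Z), mul(Z, Z)), add(add(Z, SSZ), mul(SZ, SZ))))))))))))
  step 41: S(S(S(S(S(S(S(S(add(S(add(Z, mul(Z, SZ))), mul(add(add(Z, Z), mul(Z, Z)), add(add(Z, SSZ), mul(SZ, SZ))))))))))))
  step 42: S(S(S(S(S(S(S(S(S(add(add(Z, mul(Z, SZ)), mul(add(add(Z, Z), mul(Z, Z)), add(add(Z, SSZ), mul(SZ, SZ)))))))))))))
  step 43: S(S(S(S(S(S(S(S(S(add(mul(Z, SZ), mul(add(add(Z, Z), mul(Z, Z)), add(add(Z, SSZ), mul(SZ, SZ)))))))))))))
  step 44: S(S(S(S(S(S(S(S(S(add(Z, mul(add(add(Z, Z), mul(Z, Z)), add(add(Z, SSZ), mul(SZ, SZ)))))))))))))
  step 45: S(S(S(S(S(S(S(S(S(mul(add(add(Z, Z), mul(Z, Z)), add(add(Z, SSZ), mul(SZ, SZ))))))))))))
  step 46: S(S(S(S(S(S(S(S(S(mul(add(Z, mul(Z, Z)), add(add(Z, SSZ), mul(SZ, SZ))))))))))))
  step 47: S(S(S(S(S(S(S(S(S(mul(mul(Z, Z), add(add(Z, SSZ), mul(SZ, SZ))))))))))))
  step 48: S(S(S(S(S(S(S(S(S(mul(Z, add(add(Z, SSZ), mul(SZ, SZ))))))))))))
  step 49: S^9(Z)

Term B:
  start: S(S(S(S(S(S(S(S(S(mul(mul(Z, Z), add(add(Z, SSZ), mul(SZ, SZ))))))))))))
  step 1: S(S(S(S(S(S(S(S(S(mul(Z, add(add(Z, SSZ), mul(SZ, SZ))))))))))))
  step 2: S^9(Z)

Answer: SAME — A ⇓ S^9(Z), B ⇓ S^9(Z)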